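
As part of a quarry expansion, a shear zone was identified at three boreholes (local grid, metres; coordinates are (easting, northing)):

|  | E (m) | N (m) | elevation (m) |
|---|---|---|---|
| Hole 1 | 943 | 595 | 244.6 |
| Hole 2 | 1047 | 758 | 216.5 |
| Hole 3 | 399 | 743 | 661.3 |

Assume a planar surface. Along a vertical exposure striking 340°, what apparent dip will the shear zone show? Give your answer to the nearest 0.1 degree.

Let the plane be z = a·E + b·N + c.
Hole 2−Hole 1: 104a + 163b = −28.1;  Hole 3−Hole 1: −544a + 148b = 416.7.
Solving gives a = −0.69266, b = 0.26955.
Unit vector along 340° is (sin 340°, cos 340°) = (-0.3420, 0.9397).
Slope in that direction = a·(-0.3420) + b·(0.9397) = 0.49020.
Apparent dip = arctan|0.49020| = 26.1° (true dip is 36.6°, so apparent ≤ true as expected).

26.1°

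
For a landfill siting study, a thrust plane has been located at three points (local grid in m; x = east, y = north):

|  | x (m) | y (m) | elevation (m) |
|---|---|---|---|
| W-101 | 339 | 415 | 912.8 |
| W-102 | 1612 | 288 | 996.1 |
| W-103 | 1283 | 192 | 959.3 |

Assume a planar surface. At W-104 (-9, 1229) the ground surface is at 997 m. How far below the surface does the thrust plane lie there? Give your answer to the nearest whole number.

Let the plane be z = a·x + b·y + c.
W-102−W-101: 1273a − 127b = 83.3;  W-103−W-101: 944a − 223b = 46.5.
Solving gives a = 0.07726, b = 0.11855.
Then c = 912.8 − a·339 − b·415 = 837.41.
At (-9, 1229): z_contact = −0.7 + 145.7 + 837.41 = 982.4 m.
Depth below ground = 997 − 982.4 = 15 m.

15 m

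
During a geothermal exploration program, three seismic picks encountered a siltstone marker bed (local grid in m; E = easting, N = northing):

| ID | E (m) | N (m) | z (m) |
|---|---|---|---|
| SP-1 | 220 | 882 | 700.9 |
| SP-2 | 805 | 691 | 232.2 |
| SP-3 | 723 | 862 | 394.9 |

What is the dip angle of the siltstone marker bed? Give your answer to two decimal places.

41.64°

Two edge vectors: SP-1→SP-2 = (585, -191, -468.7), SP-1→SP-3 = (503, -20, -306).
Normal n = (SP-1→SP-2) × (SP-1→SP-3) = (49072, -56746.1, 84373).
So ∂z/∂E = −n_x/n_z = −0.58161 and ∂z/∂N = −n_y/n_z = 0.67256.
Gradient magnitude |∇z| = √(a² + b²) = √(0.33827 + 0.45234) = 0.88916.
True dip = arctan(0.88916) = 41.64°, dipping toward SE (azimuth ≈ 139°).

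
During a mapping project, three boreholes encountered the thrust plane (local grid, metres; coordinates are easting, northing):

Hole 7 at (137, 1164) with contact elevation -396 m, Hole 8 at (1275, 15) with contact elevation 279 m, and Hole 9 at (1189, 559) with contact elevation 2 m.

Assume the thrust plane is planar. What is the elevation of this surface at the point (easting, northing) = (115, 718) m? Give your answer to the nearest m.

-178 m

Let the plane be z = a·easting + b·northing + c.
Hole 8−Hole 7: 1138a − 1149b = 675;  Hole 9−Hole 7: 1052a − 605b = 398.
Solving gives a = 0.09404, b = −0.49432.
Then c = -396 − a·137 − b·1164 = 166.51.
At (115, 718): z = 10.8 − 354.9 + 166.51 = -177.6 m.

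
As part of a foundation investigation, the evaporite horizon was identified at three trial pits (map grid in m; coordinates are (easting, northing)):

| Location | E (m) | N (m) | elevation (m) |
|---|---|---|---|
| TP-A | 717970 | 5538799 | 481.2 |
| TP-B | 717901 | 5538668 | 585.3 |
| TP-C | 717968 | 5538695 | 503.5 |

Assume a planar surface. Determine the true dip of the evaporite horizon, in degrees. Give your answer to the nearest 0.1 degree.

Let the plane be z = a·E + b·N + c.
TP-B−TP-A: −69a − 131b = 104.1;  TP-C−TP-A: −2a − 104b = 22.3.
Solving gives a = −1.14335, b = −0.19244.
Gradient magnitude |∇z| = √(a² + b²) = √(1.30724 + 0.03703) = 1.15943.
True dip = arctan(1.15943) = 49.2°, dipping toward E (azimuth ≈ 080°).

49.2°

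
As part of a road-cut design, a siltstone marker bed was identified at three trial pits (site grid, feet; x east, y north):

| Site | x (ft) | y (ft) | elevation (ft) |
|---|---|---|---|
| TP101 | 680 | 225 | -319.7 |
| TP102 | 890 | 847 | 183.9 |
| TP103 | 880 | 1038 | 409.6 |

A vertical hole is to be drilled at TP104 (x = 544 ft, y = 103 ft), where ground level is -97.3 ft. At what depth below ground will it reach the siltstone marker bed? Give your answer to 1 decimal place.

Two edge vectors: TP101→TP102 = (210, 622, 503.6), TP101→TP103 = (200, 813, 729.3).
Normal n = (TP101→TP102) × (TP101→TP103) = (44197.8, -52433, 46330).
So ∂z/∂x = −n_x/n_z = −0.953978 and ∂z/∂y = −n_y/n_z = 1.131729.
Intercept c from TP101: -319.7 + 648.71 − 254.64 = 74.37.
At (544, 103): z_contact = −518.96 + 116.57 + 74.37 = -328.03 ft.
Depth below ground = -97.3 − (-328.03) = 230.7 ft.

230.7 ft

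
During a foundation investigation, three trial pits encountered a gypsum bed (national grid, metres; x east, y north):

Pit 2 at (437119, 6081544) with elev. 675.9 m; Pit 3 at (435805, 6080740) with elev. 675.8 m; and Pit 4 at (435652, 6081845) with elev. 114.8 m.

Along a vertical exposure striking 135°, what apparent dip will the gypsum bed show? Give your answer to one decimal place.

Two edge vectors: Pit 2→Pit 3 = (-1314, -804, -0.1), Pit 2→Pit 4 = (-1467, 301, -561.1).
Normal n = (Pit 2→Pit 3) × (Pit 2→Pit 4) = (451154.5, -737138.7, -1574982).
So ∂z/∂x = −n_x/n_z = 0.28645 and ∂z/∂y = −n_y/n_z = −0.46803.
Unit vector along 135° is (sin 135°, cos 135°) = (0.7071, -0.7071).
Slope in that direction = a·(0.7071) + b·(-0.7071) = 0.53350.
Apparent dip = arctan|0.53350| = 28.1° (true dip is 28.8°, so apparent ≤ true as expected).

28.1°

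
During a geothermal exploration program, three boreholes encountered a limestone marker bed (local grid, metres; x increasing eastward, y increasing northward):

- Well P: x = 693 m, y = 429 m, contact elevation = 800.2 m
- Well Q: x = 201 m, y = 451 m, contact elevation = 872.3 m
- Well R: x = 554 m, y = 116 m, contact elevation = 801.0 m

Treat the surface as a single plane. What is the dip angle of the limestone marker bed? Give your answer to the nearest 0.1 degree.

8.9°

Two edge vectors: Well P→Well Q = (-492, 22, 72.1), Well P→Well R = (-139, -313, 0.8).
Normal n = (Well P→Well Q) × (Well P→Well R) = (22584.9, -9628.3, 157054).
So ∂z/∂x = −n_x/n_z = −0.14380 and ∂z/∂y = −n_y/n_z = 0.06131.
Gradient magnitude |∇z| = √(a² + b²) = √(0.02068 + 0.00376) = 0.15633.
True dip = arctan(0.15633) = 8.9°, dipping toward ESE (azimuth ≈ 113°).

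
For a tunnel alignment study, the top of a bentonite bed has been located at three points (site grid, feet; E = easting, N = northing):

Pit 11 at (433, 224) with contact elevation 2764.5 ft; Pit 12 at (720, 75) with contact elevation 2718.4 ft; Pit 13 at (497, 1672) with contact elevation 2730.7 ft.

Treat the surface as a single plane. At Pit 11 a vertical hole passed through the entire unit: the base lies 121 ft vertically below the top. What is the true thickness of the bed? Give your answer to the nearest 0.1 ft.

Two edge vectors: Pit 11→Pit 12 = (287, -149, -46.1), Pit 11→Pit 13 = (64, 1448, -33.8).
Normal n = (Pit 11→Pit 12) × (Pit 11→Pit 13) = (71789, 6750.2, 425112).
So ∂z/∂E = −n_x/n_z = −0.16887 and ∂z/∂N = −n_y/n_z = −0.01588.
|∇z| = √(a²+b²) = 0.16962, so dip δ = arctan(0.16962) = 9.63°.
True thickness = vertical thickness × cos δ = 121 × cos 9.63° = 119.3 ft.

119.3 ft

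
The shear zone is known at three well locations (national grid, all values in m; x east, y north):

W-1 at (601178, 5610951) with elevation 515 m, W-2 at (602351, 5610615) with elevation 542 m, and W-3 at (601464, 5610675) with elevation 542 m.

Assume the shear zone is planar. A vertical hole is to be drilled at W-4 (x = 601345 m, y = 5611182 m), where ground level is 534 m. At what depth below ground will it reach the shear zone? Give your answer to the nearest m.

Two edge vectors: W-1→W-2 = (1173, -336, 27), W-1→W-3 = (286, -276, 27).
Normal n = (W-1→W-2) × (W-1→W-3) = (-1620, -23949, -227652).
So ∂z/∂x = −n_x/n_z = −0.00711612 and ∂z/∂y = −n_y/n_z = −0.10520004.
Intercept c from W-1: 515 + 4278.06 + 590272.28 = 595065.34.
At (601345, 5611182): z_contact = −4279.2 − 590296.6 + 595065.34 = 489.5 m.
Depth below ground = 534 − 489.5 = 44 m.

44 m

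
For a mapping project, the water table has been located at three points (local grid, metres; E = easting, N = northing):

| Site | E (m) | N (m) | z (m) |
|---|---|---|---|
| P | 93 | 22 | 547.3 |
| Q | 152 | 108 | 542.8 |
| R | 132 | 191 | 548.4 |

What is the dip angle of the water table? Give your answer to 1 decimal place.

Two edge vectors: P→Q = (59, 86, -4.5), P→R = (39, 169, 1.1).
Normal n = (P→Q) × (P→R) = (855.1, -240.4, 6617).
So ∂z/∂E = −n_x/n_z = −0.12923 and ∂z/∂N = −n_y/n_z = 0.03633.
Gradient magnitude |∇z| = √(a² + b²) = √(0.01670 + 0.00132) = 0.13424.
True dip = arctan(0.13424) = 7.6°, dipping toward ESE (azimuth ≈ 106°).

7.6°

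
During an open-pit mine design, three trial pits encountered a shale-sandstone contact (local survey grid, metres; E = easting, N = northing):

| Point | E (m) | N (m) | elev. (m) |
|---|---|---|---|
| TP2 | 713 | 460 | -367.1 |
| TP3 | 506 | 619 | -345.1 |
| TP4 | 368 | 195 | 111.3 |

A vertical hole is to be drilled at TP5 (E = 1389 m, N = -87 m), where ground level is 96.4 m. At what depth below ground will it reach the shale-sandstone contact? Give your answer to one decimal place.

512.2 m

Two edge vectors: TP2→TP3 = (-207, 159, 22), TP2→TP4 = (-345, -265, 478.4).
Normal n = (TP2→TP3) × (TP2→TP4) = (81895.6, 91438.8, 109710).
So ∂z/∂E = −n_x/n_z = −0.746473 and ∂z/∂N = −n_y/n_z = −0.833459.
Intercept c from TP2: -367.1 + 532.24 + 383.39 = 548.53.
At (1389, -87): z_contact = −1036.85 + 72.51 + 548.53 = -415.81 m.
Depth below ground = 96.4 − (-415.81) = 512.2 m.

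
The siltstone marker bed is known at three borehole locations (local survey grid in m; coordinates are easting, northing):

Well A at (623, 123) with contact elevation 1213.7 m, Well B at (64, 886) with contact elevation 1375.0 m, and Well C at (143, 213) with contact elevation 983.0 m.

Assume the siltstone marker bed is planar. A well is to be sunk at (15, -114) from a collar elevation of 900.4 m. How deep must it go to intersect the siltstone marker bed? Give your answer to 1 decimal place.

208.2 m

Two edge vectors: Well A→Well B = (-559, 763, 161.3), Well A→Well C = (-480, 90, -230.7).
Normal n = (Well A→Well B) × (Well A→Well C) = (-190541.1, -206385.3, 315930).
So ∂z/∂easting = −n_x/n_z = 0.60311 and ∂z/∂northing = −n_y/n_z = 0.65326.
Intercept c from Well A: 1213.7 − 375.74 − 80.35 = 757.61.
At (15, -114): z_contact = 9.05 − 74.47 + 757.61 = 692.18 m.
Depth below ground = 900.4 − 692.18 = 208.2 m.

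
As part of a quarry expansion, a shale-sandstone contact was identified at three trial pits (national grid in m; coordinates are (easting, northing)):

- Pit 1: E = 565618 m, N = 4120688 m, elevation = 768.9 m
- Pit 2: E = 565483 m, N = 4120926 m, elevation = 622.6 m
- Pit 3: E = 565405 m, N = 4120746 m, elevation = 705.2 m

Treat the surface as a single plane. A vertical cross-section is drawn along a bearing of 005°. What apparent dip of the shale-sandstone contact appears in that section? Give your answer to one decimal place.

27.1°

Two edge vectors: Pit 1→Pit 2 = (-135, 238, -146.3), Pit 1→Pit 3 = (-213, 58, -63.7).
Normal n = (Pit 1→Pit 2) × (Pit 1→Pit 3) = (-6675.2, 22562.4, 42864).
So ∂z/∂E = −n_x/n_z = 0.15573 and ∂z/∂N = −n_y/n_z = −0.52637.
Unit vector along 005° is (sin 5°, cos 5°) = (0.0872, 0.9962).
Slope in that direction = a·(0.0872) + b·(0.9962) = −0.51080.
Apparent dip = arctan|0.51080| = 27.1° (true dip is 28.8°, so apparent ≤ true as expected).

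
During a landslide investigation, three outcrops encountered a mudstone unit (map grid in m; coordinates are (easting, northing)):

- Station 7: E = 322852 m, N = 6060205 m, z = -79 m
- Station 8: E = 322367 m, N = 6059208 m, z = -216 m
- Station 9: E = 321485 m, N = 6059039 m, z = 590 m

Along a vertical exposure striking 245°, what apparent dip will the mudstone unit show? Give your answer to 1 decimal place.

Let the plane be z = a·E + b·N + c.
Station 8−Station 7: −485a − 997b = −137;  Station 9−Station 7: −1367a − 1166b = 669.
Solving gives a = −1.03680, b = 0.64177.
Unit vector along 245° is (sin 245°, cos 245°) = (-0.9063, -0.4226).
Slope in that direction = a·(-0.9063) + b·(-0.4226) = 0.66844.
Apparent dip = arctan|0.66844| = 33.8° (true dip is 50.6°, so apparent ≤ true as expected).

33.8°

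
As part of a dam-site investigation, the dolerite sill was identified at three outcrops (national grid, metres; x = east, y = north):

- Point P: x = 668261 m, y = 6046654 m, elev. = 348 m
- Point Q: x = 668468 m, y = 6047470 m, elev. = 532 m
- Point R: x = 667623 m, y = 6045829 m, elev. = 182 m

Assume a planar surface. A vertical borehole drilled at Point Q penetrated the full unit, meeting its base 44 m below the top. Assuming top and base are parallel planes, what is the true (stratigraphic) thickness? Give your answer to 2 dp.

Two edge vectors: Point P→Point Q = (207, 816, 184), Point P→Point R = (-638, -825, -166).
Normal n = (Point P→Point Q) × (Point P→Point R) = (16344, -83030, 349833).
So ∂z/∂x = −n_x/n_z = −0.04672 and ∂z/∂y = −n_y/n_z = 0.23734.
|∇z| = √(a²+b²) = 0.24190, so dip δ = arctan(0.24190) = 13.60°.
True thickness = vertical thickness × cos δ = 44 × cos 13.60° = 42.77 m.

42.77 m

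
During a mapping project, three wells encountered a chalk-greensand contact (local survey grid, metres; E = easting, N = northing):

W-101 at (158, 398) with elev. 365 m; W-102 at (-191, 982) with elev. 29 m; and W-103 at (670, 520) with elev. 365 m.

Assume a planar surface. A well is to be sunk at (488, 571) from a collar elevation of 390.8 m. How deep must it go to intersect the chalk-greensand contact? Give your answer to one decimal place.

73.3 m

Two edge vectors: W-101→W-102 = (-349, 584, -336), W-101→W-103 = (512, 122, 0).
Normal n = (W-101→W-102) × (W-101→W-103) = (40992, -172032, -341586).
So ∂z/∂E = −n_x/n_z = 0.12000 and ∂z/∂N = −n_y/n_z = −0.50363.
Intercept c from W-101: 365 − 18.96 + 200.44 = 546.48.
At (488, 571): z_contact = 58.56 − 287.57 + 546.48 = 317.47 m.
Depth below ground = 390.8 − 317.47 = 73.3 m.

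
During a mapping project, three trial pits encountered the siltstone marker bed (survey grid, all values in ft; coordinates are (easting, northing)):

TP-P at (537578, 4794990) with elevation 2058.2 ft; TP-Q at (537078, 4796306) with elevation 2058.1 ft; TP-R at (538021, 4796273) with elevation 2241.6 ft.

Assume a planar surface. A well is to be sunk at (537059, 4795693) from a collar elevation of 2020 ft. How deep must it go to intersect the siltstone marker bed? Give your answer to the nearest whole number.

Let the plane be z = a·E + b·N + c.
TP-Q−TP-P: −500a + 1316b = −0.1;  TP-R−TP-P: 443a + 1283b = 183.4.
Solving gives a = 0.19721116, b = 0.07485226.
Then c = 2058.2 − a·537578 − b·4794990 = −462874.04.
At (537059, 4795693): z_contact = 105914.0 + 358968.5 − 462874.04 = 2008.5 ft.
Depth below ground = 2020 − 2008.5 = 12 ft.

12 ft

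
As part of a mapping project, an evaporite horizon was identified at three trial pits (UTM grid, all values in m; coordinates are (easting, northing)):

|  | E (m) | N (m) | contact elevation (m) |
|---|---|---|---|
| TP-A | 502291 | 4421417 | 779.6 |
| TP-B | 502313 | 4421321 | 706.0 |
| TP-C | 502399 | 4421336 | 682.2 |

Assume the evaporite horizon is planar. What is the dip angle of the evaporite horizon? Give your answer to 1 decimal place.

38.1°

Let the plane be z = a·E + b·N + c.
TP-B−TP-A: 22a − 96b = −73.6;  TP-C−TP-A: 108a − 81b = −97.4.
Solving gives a = −0.39469, b = 0.67622.
Gradient magnitude |∇z| = √(a² + b²) = √(0.15578 + 0.45727) = 0.78297.
True dip = arctan(0.78297) = 38.1°, dipping toward SSE (azimuth ≈ 150°).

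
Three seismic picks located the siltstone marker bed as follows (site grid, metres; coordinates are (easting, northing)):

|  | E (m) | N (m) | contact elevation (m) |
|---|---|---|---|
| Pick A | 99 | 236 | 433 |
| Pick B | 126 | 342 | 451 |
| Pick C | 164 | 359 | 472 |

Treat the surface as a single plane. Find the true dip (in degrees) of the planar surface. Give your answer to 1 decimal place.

28.3°

Two edge vectors: Pick A→Pick B = (27, 106, 18), Pick A→Pick C = (65, 123, 39).
Normal n = (Pick A→Pick B) × (Pick A→Pick C) = (1920, 117, -3569).
So ∂z/∂E = −n_x/n_z = 0.53797 and ∂z/∂N = −n_y/n_z = 0.03278.
Gradient magnitude |∇z| = √(a² + b²) = √(0.28941 + 0.00107) = 0.53896.
True dip = arctan(0.53896) = 28.3°, dipping toward W (azimuth ≈ 267°).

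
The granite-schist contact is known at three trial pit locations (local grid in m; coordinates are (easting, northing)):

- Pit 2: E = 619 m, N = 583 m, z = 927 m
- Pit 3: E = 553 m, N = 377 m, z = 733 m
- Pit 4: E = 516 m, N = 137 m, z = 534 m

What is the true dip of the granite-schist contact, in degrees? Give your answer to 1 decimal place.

Let the plane be z = a·E + b·N + c.
Pit 3−Pit 2: −66a − 206b = −194;  Pit 4−Pit 2: −103a − 446b = −393.
Solving gives a = 0.67729, b = 0.72475.
Gradient magnitude |∇z| = √(a² + b²) = √(0.45873 + 0.52526) = 0.99196.
True dip = arctan(0.99196) = 44.8°, dipping toward SW (azimuth ≈ 223°).

44.8°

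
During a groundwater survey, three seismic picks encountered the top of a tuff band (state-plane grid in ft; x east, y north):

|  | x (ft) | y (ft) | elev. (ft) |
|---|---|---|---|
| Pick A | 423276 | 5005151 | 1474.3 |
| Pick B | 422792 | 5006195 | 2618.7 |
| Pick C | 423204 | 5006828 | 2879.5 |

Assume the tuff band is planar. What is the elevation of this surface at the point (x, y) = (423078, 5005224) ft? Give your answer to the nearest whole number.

1655 ft

Let the plane be z = a·x + b·y + c.
Pick B−Pick A: −484a + 1044b = 1144.4;  Pick C−Pick A: −72a + 1677b = 1405.2.
Solving gives a = −0.61389002, b = 0.81156823.
Then c = 1474.3 − a·423276 − b·5005151 = −3800702.32.
At (423078, 5005224): z = −259723.4 + 4062080.8 − 3800702.32 = 1655.1 ft.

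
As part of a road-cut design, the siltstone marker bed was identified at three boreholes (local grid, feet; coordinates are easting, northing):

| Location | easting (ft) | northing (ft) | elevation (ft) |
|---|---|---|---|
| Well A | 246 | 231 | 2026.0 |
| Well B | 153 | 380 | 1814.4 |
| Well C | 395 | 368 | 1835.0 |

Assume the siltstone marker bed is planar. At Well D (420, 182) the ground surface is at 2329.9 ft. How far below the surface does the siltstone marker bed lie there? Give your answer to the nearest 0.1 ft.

232.1 ft

Two edge vectors: Well A→Well B = (-93, 149, -211.6), Well A→Well C = (149, 137, -191).
Normal n = (Well A→Well B) × (Well A→Well C) = (530.2, -49291.4, -34942).
So ∂z/∂easting = −n_x/n_z = 0.01517 and ∂z/∂northing = −n_y/n_z = −1.41066.
Intercept c from Well A: 2026 − 3.73 + 325.86 = 2348.13.
At (420, 182): z_contact = 6.37 − 256.74 + 2348.13 = 2097.76 ft.
Depth below ground = 2329.9 − 2097.76 = 232.1 ft.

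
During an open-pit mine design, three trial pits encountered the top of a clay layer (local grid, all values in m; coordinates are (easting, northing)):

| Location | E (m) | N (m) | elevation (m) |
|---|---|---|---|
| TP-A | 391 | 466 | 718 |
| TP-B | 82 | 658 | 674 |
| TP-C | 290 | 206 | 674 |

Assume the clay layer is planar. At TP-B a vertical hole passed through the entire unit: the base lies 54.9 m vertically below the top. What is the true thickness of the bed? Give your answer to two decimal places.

Two edge vectors: TP-A→TP-B = (-309, 192, -44), TP-A→TP-C = (-101, -260, -44).
Normal n = (TP-A→TP-B) × (TP-A→TP-C) = (-19888, -9152, 99732).
So ∂z/∂E = −n_x/n_z = 0.19941 and ∂z/∂N = −n_y/n_z = 0.09177.
|∇z| = √(a²+b²) = 0.21952, so dip δ = arctan(0.21952) = 12.38°.
True thickness = vertical thickness × cos δ = 54.9 × cos 12.38° = 53.62 m.

53.62 m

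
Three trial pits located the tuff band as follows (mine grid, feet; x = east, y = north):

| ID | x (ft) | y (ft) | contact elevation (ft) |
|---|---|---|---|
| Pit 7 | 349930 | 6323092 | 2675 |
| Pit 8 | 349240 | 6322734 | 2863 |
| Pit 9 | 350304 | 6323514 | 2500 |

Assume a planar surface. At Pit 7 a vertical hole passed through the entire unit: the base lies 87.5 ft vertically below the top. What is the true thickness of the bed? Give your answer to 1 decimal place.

Two edge vectors: Pit 7→Pit 8 = (-690, -358, 188), Pit 7→Pit 9 = (374, 422, -175).
Normal n = (Pit 7→Pit 8) × (Pit 7→Pit 9) = (-16686, -50438, -157288).
So ∂z/∂x = −n_x/n_z = −0.10609 and ∂z/∂y = −n_y/n_z = −0.32067.
|∇z| = √(a²+b²) = 0.33777, so dip δ = arctan(0.33777) = 18.66°.
True thickness = vertical thickness × cos δ = 87.5 × cos 18.66° = 82.9 ft.

82.9 ft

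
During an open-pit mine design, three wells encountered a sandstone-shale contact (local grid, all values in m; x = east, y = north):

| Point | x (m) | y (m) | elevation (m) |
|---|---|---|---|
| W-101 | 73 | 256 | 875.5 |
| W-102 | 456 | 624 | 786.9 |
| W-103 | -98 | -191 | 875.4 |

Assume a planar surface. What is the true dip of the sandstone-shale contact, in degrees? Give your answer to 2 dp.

21.41°

Let the plane be z = a·x + b·y + c.
W-102−W-101: 383a + 368b = −88.6;  W-103−W-101: −171a − 447b = −0.1.
Solving gives a = −0.36612, b = 0.14028.
Gradient magnitude |∇z| = √(a² + b²) = √(0.13404 + 0.01968) = 0.39208.
True dip = arctan(0.39208) = 21.41°, dipping toward ESE (azimuth ≈ 111°).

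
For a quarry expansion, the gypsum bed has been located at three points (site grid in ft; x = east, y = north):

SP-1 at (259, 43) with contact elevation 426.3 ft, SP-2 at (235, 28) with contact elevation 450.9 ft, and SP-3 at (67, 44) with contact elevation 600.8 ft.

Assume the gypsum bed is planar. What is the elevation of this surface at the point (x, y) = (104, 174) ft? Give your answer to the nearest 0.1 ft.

Two edge vectors: SP-1→SP-2 = (-24, -15, 24.6), SP-1→SP-3 = (-192, 1, 174.5).
Normal n = (SP-1→SP-2) × (SP-1→SP-3) = (-2642.1, -535.2, -2904).
So ∂z/∂x = −n_x/n_z = −0.90981 and ∂z/∂y = −n_y/n_z = −0.18430.
Intercept c from SP-1: 426.3 + 235.64 + 7.92 = 669.87.
At (104, 174): z = −94.6 − 32.1 + 669.87 = 543.2 ft.

543.2 ft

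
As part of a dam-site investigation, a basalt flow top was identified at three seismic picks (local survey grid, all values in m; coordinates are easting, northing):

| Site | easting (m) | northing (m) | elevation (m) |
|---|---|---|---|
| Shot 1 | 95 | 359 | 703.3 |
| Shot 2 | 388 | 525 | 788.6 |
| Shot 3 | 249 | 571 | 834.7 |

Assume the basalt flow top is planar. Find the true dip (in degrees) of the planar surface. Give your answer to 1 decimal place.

35.0°

Let the plane be z = a·easting + b·northing + c.
Shot 2−Shot 1: 293a + 166b = 85.3;  Shot 3−Shot 1: 154a + 212b = 131.4.
Solving gives a = −0.10201, b = 0.69392.
Gradient magnitude |∇z| = √(a² + b²) = √(0.01041 + 0.48152) = 0.70137.
True dip = arctan(0.70137) = 35.0°, dipping toward S (azimuth ≈ 172°).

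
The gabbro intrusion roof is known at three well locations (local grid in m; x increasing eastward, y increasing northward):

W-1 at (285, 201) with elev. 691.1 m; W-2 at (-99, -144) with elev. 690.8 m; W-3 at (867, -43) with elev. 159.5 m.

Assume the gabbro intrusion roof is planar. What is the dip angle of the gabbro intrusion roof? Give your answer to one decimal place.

Let the plane be z = a·x + b·y + c.
W-2−W-1: −384a − 345b = −0.3;  W-3−W-1: 582a − 244b = −531.6.
Solving gives a = −0.62254, b = 0.69378.
Gradient magnitude |∇z| = √(a² + b²) = √(0.38755 + 0.48133) = 0.93214.
True dip = arctan(0.93214) = 43.0°, dipping toward SE (azimuth ≈ 138°).

43.0°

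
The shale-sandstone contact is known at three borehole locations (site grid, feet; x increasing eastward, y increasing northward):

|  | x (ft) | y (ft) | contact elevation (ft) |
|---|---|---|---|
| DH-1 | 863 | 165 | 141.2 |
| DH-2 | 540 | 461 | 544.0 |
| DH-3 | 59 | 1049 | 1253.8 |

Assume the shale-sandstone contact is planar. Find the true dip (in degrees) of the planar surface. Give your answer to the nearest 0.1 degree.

Let the plane be z = a·x + b·y + c.
DH-2−DH-1: −323a + 296b = 402.8;  DH-3−DH-1: −804a + 884b = 1112.6.
Solving gives a = −0.56250, b = 0.74701.
Gradient magnitude |∇z| = √(a² + b²) = √(0.31640 + 0.55802) = 0.93510.
True dip = arctan(0.93510) = 43.1°, dipping toward SE (azimuth ≈ 143°).

43.1°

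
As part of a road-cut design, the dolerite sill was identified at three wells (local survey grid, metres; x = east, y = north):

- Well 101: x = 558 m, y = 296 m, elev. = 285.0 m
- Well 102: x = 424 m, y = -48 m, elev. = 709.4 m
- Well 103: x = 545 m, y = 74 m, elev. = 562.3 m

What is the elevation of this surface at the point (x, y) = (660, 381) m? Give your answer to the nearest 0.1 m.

183.3 m

Let the plane be z = a·x + b·y + c.
Well 102−Well 101: −134a − 344b = 424.4;  Well 103−Well 101: −13a − 222b = 277.3.
Solving gives a = 0.04646, b = −1.25182.
Then c = 285 − a·558 − b·296 = 629.61.
At (660, 381): z = 30.7 − 476.9 + 629.61 = 183.3 m.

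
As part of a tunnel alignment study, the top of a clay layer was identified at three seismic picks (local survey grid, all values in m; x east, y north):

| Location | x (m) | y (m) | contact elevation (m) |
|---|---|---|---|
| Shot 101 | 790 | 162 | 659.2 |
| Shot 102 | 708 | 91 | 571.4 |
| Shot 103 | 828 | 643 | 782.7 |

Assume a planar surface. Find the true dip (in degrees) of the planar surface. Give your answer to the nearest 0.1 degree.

42.9°

Let the plane be z = a·x + b·y + c.
Shot 102−Shot 101: −82a − 71b = −87.8;  Shot 103−Shot 101: 38a + 481b = 123.5.
Solving gives a = 0.91071, b = 0.18481.
Gradient magnitude |∇z| = √(a² + b²) = √(0.82940 + 0.03415) = 0.92928.
True dip = arctan(0.92928) = 42.9°, dipping toward WSW (azimuth ≈ 259°).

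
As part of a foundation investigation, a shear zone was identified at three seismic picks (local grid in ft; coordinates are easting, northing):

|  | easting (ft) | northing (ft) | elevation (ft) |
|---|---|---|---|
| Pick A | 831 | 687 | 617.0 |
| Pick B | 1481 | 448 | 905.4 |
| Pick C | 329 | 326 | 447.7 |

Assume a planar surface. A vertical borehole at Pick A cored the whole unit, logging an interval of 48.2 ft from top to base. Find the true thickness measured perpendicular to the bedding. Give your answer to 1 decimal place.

Let the plane be z = a·easting + b·northing + c.
Pick B−Pick A: 650a − 239b = 288.4;  Pick C−Pick A: −502a − 361b = −169.3.
Solving gives a = 0.40768, b = −0.09794.
|∇z| = √(a²+b²) = 0.41928, so dip δ = arctan(0.41928) = 22.75°.
True thickness = vertical thickness × cos δ = 48.2 × cos 22.75° = 44.5 ft.

44.5 ft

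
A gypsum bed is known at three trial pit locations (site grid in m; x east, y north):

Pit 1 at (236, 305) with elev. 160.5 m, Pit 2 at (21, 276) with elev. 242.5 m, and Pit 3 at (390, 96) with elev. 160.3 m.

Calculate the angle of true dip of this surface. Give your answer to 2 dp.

23.29°

Two edge vectors: Pit 1→Pit 2 = (-215, -29, 82), Pit 1→Pit 3 = (154, -209, -0.2).
Normal n = (Pit 1→Pit 2) × (Pit 1→Pit 3) = (17143.8, 12585, 49401).
So ∂z/∂x = −n_x/n_z = −0.34703 and ∂z/∂y = −n_y/n_z = −0.25475.
Gradient magnitude |∇z| = √(a² + b²) = √(0.12043 + 0.06490) = 0.43050.
True dip = arctan(0.43050) = 23.29°, dipping toward NE (azimuth ≈ 054°).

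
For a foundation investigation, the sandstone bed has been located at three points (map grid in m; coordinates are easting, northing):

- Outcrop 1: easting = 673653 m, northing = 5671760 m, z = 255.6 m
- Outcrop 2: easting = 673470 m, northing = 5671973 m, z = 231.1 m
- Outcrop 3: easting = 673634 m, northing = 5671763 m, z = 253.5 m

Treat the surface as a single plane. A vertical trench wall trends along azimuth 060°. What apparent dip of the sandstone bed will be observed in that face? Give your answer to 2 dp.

Let the plane be z = a·easting + b·northing + c.
Outcrop 2−Outcrop 1: −183a + 213b = −24.5;  Outcrop 3−Outcrop 1: −19a + 3b = −2.1.
Solving gives a = 0.10686, b = −0.02321.
Unit vector along 060° is (sin 60°, cos 60°) = (0.8660, 0.5000).
Slope in that direction = a·(0.8660) + b·(0.5000) = 0.08094.
Apparent dip = arctan|0.08094| = 4.63° (true dip is 6.2°, so apparent ≤ true as expected).

4.63°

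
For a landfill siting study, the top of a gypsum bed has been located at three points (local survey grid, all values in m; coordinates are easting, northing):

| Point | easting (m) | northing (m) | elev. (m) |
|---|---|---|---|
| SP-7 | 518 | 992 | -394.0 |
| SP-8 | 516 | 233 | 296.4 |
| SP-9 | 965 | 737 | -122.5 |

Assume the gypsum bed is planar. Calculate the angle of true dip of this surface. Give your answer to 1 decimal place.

Two edge vectors: SP-7→SP-8 = (-2, -759, 690.4), SP-7→SP-9 = (447, -255, 271.5).
Normal n = (SP-7→SP-8) × (SP-7→SP-9) = (-30016.5, 309151.8, 339783).
So ∂z/∂easting = −n_x/n_z = 0.08834 and ∂z/∂northing = −n_y/n_z = −0.90985.
Gradient magnitude |∇z| = √(a² + b²) = √(0.00780 + 0.82783) = 0.91413.
True dip = arctan(0.91413) = 42.4°, dipping toward N (azimuth ≈ 354°).

42.4°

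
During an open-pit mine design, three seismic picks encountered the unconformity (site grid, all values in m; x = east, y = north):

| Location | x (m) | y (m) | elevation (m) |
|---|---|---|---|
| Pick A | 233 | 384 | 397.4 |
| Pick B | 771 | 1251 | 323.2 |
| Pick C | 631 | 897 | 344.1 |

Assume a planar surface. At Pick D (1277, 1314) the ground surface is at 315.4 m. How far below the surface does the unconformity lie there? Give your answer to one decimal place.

52.7 m

Two edge vectors: Pick A→Pick B = (538, 867, -74.2), Pick A→Pick C = (398, 513, -53.3).
Normal n = (Pick A→Pick B) × (Pick A→Pick C) = (-8146.5, -856.2, -69072).
So ∂z/∂x = −n_x/n_z = −0.117942 and ∂z/∂y = −n_y/n_z = −0.012396.
Intercept c from Pick A: 397.4 + 27.48 + 4.76 = 429.64.
At (1277, 1314): z_contact = −150.61 − 16.29 + 429.64 = 262.74 m.
Depth below ground = 315.4 − 262.74 = 52.7 m.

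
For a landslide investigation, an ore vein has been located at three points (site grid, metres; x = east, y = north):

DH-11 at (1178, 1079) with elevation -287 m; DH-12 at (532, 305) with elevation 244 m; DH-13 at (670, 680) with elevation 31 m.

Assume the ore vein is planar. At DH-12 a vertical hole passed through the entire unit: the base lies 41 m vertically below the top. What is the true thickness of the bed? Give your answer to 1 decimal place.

Let the plane be z = a·x + b·y + c.
DH-12−DH-11: −646a − 774b = 531;  DH-13−DH-11: −508a − 399b = 318.
Solving gives a = −0.25298, b = −0.47490.
|∇z| = √(a²+b²) = 0.53808, so dip δ = arctan(0.53808) = 28.28°.
True thickness = vertical thickness × cos δ = 41 × cos 28.28° = 36.1 m.

36.1 m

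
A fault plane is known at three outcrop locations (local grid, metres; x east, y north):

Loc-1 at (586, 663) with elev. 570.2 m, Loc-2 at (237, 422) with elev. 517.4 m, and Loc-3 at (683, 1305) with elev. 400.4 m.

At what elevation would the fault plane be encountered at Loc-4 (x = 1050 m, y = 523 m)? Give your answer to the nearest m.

788 m

Two edge vectors: Loc-1→Loc-2 = (-349, -241, -52.8), Loc-1→Loc-3 = (97, 642, -169.8).
Normal n = (Loc-1→Loc-2) × (Loc-1→Loc-3) = (74819.4, -64381.8, -200681).
So ∂z/∂x = −n_x/n_z = 0.37283 and ∂z/∂y = −n_y/n_z = −0.32082.
Intercept c from Loc-1: 570.2 − 218.48 + 212.70 = 564.42.
At (1050, 523): z = 391.5 − 167.8 + 564.42 = 788.1 m.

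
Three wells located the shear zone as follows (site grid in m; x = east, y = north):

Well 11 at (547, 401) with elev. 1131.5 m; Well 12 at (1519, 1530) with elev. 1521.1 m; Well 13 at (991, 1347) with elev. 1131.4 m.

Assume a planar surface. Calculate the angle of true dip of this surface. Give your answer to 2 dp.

44.24°

Let the plane be z = a·x + b·y + c.
Well 12−Well 11: 972a + 1129b = 389.6;  Well 13−Well 11: 444a + 946b = −0.1.
Solving gives a = 0.88150, b = −0.41383.
Gradient magnitude |∇z| = √(a² + b²) = √(0.77704 + 0.17126) = 0.97381.
True dip = arctan(0.97381) = 44.24°, dipping toward WNW (azimuth ≈ 295°).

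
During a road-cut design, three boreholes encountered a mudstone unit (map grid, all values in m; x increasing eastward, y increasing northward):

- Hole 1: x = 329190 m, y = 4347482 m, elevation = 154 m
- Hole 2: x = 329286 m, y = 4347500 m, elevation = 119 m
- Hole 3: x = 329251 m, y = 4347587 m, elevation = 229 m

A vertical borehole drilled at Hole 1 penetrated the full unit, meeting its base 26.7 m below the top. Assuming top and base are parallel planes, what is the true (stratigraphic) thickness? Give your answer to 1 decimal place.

17.3 m

Let the plane be z = a·x + b·y + c.
Hole 2−Hole 1: 96a + 18b = −35;  Hole 3−Hole 1: 61a + 105b = 75.
Solving gives a = −0.55945, b = 1.03930.
|∇z| = √(a²+b²) = 1.18031, so dip δ = arctan(1.18031) = 49.73°.
True thickness = vertical thickness × cos δ = 26.7 × cos 49.73° = 17.3 m.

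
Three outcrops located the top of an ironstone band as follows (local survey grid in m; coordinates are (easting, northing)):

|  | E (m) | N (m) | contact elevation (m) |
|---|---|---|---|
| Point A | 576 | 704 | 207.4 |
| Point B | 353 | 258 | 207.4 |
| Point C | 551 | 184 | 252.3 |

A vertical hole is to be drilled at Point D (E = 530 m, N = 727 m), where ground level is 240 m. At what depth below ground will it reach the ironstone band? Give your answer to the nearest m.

44 m

Let the plane be z = a·E + b·N + c.
Point B−Point A: −223a − 446b = 0;  Point C−Point A: −25a − 520b = 44.9.
Solving gives a = 0.19106, b = −0.09553.
Then c = 207.4 − a·576 − b·704 = 164.60.
At (530, 727): z_contact = 101.3 − 69.5 + 164.60 = 196.4 m.
Depth below ground = 240 − 196.4 = 44 m.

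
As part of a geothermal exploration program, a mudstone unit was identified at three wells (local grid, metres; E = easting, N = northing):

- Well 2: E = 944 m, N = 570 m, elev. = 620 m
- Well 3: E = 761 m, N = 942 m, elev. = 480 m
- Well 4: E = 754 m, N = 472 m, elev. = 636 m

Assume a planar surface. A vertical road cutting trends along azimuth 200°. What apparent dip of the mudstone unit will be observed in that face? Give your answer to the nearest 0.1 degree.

Let the plane be z = a·E + b·N + c.
Well 3−Well 2: −183a + 372b = −140;  Well 4−Well 2: −190a − 98b = 16.
Solving gives a = 0.08766, b = −0.33322.
Unit vector along 200° is (sin 200°, cos 200°) = (-0.3420, -0.9397).
Slope in that direction = a·(-0.3420) + b·(-0.9397) = 0.28314.
Apparent dip = arctan|0.28314| = 15.8° (true dip is 19.0°, so apparent ≤ true as expected).

15.8°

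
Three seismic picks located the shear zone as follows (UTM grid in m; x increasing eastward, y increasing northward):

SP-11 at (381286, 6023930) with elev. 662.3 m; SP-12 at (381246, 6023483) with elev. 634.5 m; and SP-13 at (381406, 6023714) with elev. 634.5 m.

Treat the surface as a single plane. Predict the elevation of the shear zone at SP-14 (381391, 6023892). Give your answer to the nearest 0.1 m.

Let the plane be z = a·x + b·y + c.
SP-12−SP-11: −40a − 447b = −27.8;  SP-13−SP-11: 120a − 216b = −27.8.
Solving gives a = −0.103111753, b = 0.071419396.
Then c = 662.3 − a·381286 − b·6023930 = −390248.08.
At (381391, 6023892): z = −39325.9 + 430222.7 − 390248.08 = 648.8 m.

648.8 m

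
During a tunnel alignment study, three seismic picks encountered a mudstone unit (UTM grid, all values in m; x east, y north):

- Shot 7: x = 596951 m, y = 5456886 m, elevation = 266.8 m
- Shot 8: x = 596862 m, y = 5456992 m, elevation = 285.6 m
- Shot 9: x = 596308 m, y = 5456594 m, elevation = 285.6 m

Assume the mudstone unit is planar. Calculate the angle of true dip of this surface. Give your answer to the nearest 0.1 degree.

7.8°

Two edge vectors: Shot 7→Shot 8 = (-89, 106, 18.8), Shot 7→Shot 9 = (-643, -292, 18.8).
Normal n = (Shot 7→Shot 8) × (Shot 7→Shot 9) = (7482.4, -10415.2, 94146).
So ∂z/∂x = −n_x/n_z = −0.07948 and ∂z/∂y = −n_y/n_z = 0.11063.
Gradient magnitude |∇z| = √(a² + b²) = √(0.00632 + 0.01224) = 0.13622.
True dip = arctan(0.13622) = 7.8°, dipping toward SE (azimuth ≈ 144°).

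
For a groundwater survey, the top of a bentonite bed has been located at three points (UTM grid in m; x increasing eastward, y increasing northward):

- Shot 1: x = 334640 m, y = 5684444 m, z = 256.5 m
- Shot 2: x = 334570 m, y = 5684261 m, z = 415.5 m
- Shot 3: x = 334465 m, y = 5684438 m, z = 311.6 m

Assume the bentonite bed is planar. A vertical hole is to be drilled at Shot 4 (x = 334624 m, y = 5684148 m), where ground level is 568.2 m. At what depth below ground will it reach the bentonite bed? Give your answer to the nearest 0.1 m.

82.6 m

Let the plane be z = a·x + b·y + c.
Shot 2−Shot 1: −70a − 183b = 159;  Shot 3−Shot 1: −175a − 6b = 55.1.
Solving gives a = −0.288856194, b = −0.758361019.
Then c = 256.5 − a·334640 − b·5684444 = 4407780.08.
At (334624, 5684148): z_contact = −96658.21 − 4310636.27 + 4407780.08 = 485.60 m.
Depth below ground = 568.2 − 485.60 = 82.6 m.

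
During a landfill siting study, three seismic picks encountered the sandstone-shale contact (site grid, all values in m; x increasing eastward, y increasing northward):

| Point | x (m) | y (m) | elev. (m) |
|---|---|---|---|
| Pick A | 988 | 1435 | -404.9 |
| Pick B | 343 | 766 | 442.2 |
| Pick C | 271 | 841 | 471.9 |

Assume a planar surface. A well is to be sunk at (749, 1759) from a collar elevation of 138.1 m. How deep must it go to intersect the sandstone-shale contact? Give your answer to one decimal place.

476.9 m

Two edge vectors: Pick A→Pick B = (-645, -669, 847.1), Pick A→Pick C = (-717, -594, 876.8).
Normal n = (Pick A→Pick B) × (Pick A→Pick C) = (-83401.8, -41834.7, -96543).
So ∂z/∂x = −n_x/n_z = −0.863882 and ∂z/∂y = −n_y/n_z = −0.433327.
Intercept c from Pick A: -404.9 + 853.52 + 621.82 = 1070.44.
At (749, 1759): z_contact = −647.05 − 762.22 + 1070.44 = -338.83 m.
Depth below ground = 138.1 − (-338.83) = 476.9 m.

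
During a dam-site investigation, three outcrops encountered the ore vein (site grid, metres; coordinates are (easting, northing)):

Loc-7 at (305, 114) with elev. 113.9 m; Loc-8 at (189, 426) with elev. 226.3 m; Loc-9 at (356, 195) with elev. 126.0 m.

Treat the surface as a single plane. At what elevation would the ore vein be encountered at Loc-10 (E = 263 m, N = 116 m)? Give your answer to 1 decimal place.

Two edge vectors: Loc-7→Loc-8 = (-116, 312, 112.4), Loc-7→Loc-9 = (51, 81, 12.1).
Normal n = (Loc-7→Loc-8) × (Loc-7→Loc-9) = (-5329.2, 7136, -25308).
So ∂z/∂E = −n_x/n_z = −0.21057 and ∂z/∂N = −n_y/n_z = 0.28197.
Intercept c from Loc-7: 113.9 + 64.22 − 32.14 = 145.98.
At (263, 116): z = −55.4 + 32.7 + 145.98 = 123.3 m.

123.3 m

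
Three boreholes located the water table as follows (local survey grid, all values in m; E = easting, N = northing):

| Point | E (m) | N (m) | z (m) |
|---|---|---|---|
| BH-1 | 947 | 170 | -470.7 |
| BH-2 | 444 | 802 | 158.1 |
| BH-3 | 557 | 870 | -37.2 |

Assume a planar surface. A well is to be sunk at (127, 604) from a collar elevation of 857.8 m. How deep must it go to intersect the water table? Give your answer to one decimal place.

150.0 m

Let the plane be z = a·E + b·N + c.
BH-2−BH-1: −503a + 632b = 628.8;  BH-3−BH-1: −390a + 700b = 433.5.
Solving gives a = −1.57345, b = −0.25735.
Then c = -470.7 − a·947 − b·170 = 1063.11.
At (127, 604): z_contact = −199.83 − 155.44 + 1063.11 = 707.84 m.
Depth below ground = 857.8 − 707.84 = 150.0 m.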